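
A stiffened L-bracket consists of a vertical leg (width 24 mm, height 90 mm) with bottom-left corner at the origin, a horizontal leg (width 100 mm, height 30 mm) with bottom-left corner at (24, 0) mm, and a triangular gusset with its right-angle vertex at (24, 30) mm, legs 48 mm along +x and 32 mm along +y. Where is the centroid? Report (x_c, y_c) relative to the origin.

vertical leg: A = 24 × 90 = 2160.00, centroid at (12.00, 45.00).
horizontal leg: A = 100 × 30 = 3000.00, centroid at (74.00, 15.00).
gusset: A = ½·48·32 = 768.00, centroid at (40.00, 40.67).
ΣA = 5928.00 mm²
ΣAx_c = (2160.00)(12.00) + (3000.00)(74.00) + (768.00)(40.00) = 278640.00 mm³
ΣAy_c = (2160.00)(45.00) + (3000.00)(15.00) + (768.00)(40.67) = 173432.00 mm³
x_c = 278640.00 / 5928.00 = 47.00 mm
y_c = 173432.00 / 5928.00 = 29.26 mm

x_c = 47.00 mm, y_c = 29.26 mm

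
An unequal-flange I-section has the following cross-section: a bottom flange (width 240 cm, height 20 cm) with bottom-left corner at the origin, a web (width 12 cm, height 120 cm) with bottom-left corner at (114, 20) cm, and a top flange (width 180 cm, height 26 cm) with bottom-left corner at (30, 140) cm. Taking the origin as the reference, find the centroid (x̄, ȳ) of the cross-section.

x̄ = 120.00 cm, ȳ = 80.52 cm

bottom flange: A = 240 × 20 = 4800.00, centroid at (120.00, 10.00).
web: A = 12 × 120 = 1440.00, centroid at (120.00, 80.00).
top flange: A = 180 × 26 = 4680.00, centroid at (120.00, 153.00).
ΣA = 10920.00 cm²
ΣAx̄ = (4800.00)(120.00) + (1440.00)(120.00) + (4680.00)(120.00) = 1310400.00 cm³
ΣAȳ = (4800.00)(10.00) + (1440.00)(80.00) + (4680.00)(153.00) = 879240.00 cm³
x̄ = 1310400.00 / 10920.00 = 120.00 cm
ȳ = 879240.00 / 10920.00 = 80.52 cm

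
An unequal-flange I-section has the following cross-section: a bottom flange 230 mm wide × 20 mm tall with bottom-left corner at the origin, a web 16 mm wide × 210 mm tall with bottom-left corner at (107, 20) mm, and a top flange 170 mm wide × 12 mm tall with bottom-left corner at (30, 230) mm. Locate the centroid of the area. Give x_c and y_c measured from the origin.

Part | A | x̄ᵢ | ȳᵢ | A·x̄ᵢ | A·ȳᵢ
bottom flange | 4600.00 | 115.00 | 10.00 | 529000.00 | 46000.00
web | 3360.00 | 115.00 | 125.00 | 386400.00 | 420000.00
top flange | 2040.00 | 115.00 | 236.00 | 234600.00 | 481440.00
Σ | 10000.00 |  |  | 1150000.00 | 947440.00
x_c = 1150000.00 / 10000.00 = 115.00 mm
y_c = 947440.00 / 10000.00 = 94.74 mm

x_c = 115.00 mm, y_c = 94.74 mm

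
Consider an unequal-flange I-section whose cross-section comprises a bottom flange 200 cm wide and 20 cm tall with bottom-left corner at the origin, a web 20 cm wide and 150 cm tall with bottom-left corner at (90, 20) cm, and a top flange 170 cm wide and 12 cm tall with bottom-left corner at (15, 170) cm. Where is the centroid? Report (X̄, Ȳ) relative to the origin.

bottom flange: A = 200 × 20 = 4000.00, centroid at (100.00, 10.00).
web: A = 20 × 150 = 3000.00, centroid at (100.00, 95.00).
top flange: A = 170 × 12 = 2040.00, centroid at (100.00, 176.00).
ΣA = 9040.00 cm²
ΣAX̄ = (4000.00)(100.00) + (3000.00)(100.00) + (2040.00)(100.00) = 904000.00 cm³
ΣAȲ = (4000.00)(10.00) + (3000.00)(95.00) + (2040.00)(176.00) = 684040.00 cm³
X̄ = 904000.00 / 9040.00 = 100.00 cm
Ȳ = 684040.00 / 9040.00 = 75.67 cm

X̄ = 100.00 cm, Ȳ = 75.67 cm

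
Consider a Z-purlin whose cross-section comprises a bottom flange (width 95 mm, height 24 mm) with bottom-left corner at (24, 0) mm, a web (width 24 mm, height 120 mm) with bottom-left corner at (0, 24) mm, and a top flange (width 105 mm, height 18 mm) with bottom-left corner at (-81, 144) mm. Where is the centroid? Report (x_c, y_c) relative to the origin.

x_c = 20.39 mm, y_c = 79.21 mm

bottom flange: A = 95 × 24 = 2280.00, centroid at (71.50, 12.00).
web: A = 24 × 120 = 2880.00, centroid at (12.00, 84.00).
top flange: A = 105 × 18 = 1890.00, centroid at (-28.50, 153.00).
ΣA = 7050.00 mm²
ΣAx_c = (2280.00)(71.50) + (2880.00)(12.00) + (1890.00)(-28.50) = 143715.00 mm³
ΣAy_c = (2280.00)(12.00) + (2880.00)(84.00) + (1890.00)(153.00) = 558450.00 mm³
x_c = 143715.00 / 7050.00 = 20.39 mm
y_c = 558450.00 / 7050.00 = 79.21 mm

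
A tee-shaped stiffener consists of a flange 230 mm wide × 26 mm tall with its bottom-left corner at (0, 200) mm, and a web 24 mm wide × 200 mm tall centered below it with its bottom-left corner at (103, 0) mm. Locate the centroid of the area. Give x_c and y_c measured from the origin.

x_c = 115.00 mm, y_c = 162.68 mm

web: A = 24 × 200 = 4800.00, centroid at (115.00, 100.00).
flange: A = 230 × 26 = 5980.00, centroid at (115.00, 213.00).
ΣA = 10780.00 mm²
ΣAx_c = (4800.00)(115.00) + (5980.00)(115.00) = 1239700.00 mm³
ΣAy_c = (4800.00)(100.00) + (5980.00)(213.00) = 1753740.00 mm³
x_c = 1239700.00 / 10780.00 = 115.00 mm
y_c = 1753740.00 / 10780.00 = 162.68 mm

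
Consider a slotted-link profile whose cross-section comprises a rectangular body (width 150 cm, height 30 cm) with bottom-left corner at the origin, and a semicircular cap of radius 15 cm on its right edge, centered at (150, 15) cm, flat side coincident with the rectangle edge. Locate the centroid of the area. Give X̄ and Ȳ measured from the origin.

rectangular body: A = 150 × 30 = 4500.00, centroid at (75.00, 15.00).
semicircular end: A = ½π·15² = 353.43, centroid at (156.37, 15.00).
ΣA = 4853.43 cm²
ΣAX̄ = (4500.00)(75.00) + (353.43)(156.37) = 392764.38 cm³
ΣAȲ = (4500.00)(15.00) + (353.43)(15.00) = 72801.44 cm³
X̄ = 392764.38 / 4853.43 = 80.93 cm
Ȳ = 72801.44 / 4853.43 = 15.00 cm

X̄ = 80.93 cm, Ȳ = 15.00 cm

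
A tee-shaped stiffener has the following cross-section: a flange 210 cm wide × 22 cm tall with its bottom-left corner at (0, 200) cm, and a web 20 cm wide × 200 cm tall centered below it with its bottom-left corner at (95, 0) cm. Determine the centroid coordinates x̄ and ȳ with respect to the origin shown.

web: A = 20 × 200 = 4000.00, centroid at (105.00, 100.00).
flange: A = 210 × 22 = 4620.00, centroid at (105.00, 211.00).
ΣA = 8620.00 cm², ΣAx̄ = 905100.00 cm³, ΣAȳ = 1374820.00 cm³.
x̄ = 905100.00/8620.00 = 105.00 cm; ȳ = 1374820.00/8620.00 = 159.49 cm.

x̄ = 105.00 cm, ȳ = 159.49 cm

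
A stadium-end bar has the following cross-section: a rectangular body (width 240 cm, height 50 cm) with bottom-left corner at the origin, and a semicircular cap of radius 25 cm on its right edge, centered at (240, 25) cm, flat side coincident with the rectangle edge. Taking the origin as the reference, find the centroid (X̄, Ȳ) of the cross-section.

rectangular body: A = 240 × 50 = 12000.00, centroid at (120.00, 25.00).
semicircular end: A = ½π·25² = 981.75, centroid at (250.61, 25.00).
ΣA = 12981.75 cm²
ΣAX̄ = (12000.00)(120.00) + (981.75)(250.61) = 1686036.12 cm³
ΣAȲ = (12000.00)(25.00) + (981.75)(25.00) = 324543.69 cm³
X̄ = 1686036.12 / 12981.75 = 129.88 cm
Ȳ = 324543.69 / 12981.75 = 25.00 cm

X̄ = 129.88 cm, Ȳ = 25.00 cm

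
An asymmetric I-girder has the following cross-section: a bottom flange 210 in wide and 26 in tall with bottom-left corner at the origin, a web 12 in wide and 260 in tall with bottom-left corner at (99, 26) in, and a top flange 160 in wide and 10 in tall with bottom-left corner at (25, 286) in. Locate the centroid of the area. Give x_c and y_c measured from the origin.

x_c = 105.00 in, y_c = 100.52 in

bottom flange: A = 210 × 26 = 5460.00, centroid at (105.00, 13.00).
web: A = 12 × 260 = 3120.00, centroid at (105.00, 156.00).
top flange: A = 160 × 10 = 1600.00, centroid at (105.00, 291.00).
ΣA = 10180.00 in², ΣAx_c = 1068900.00 in³, ΣAy_c = 1023300.00 in³.
x_c = 1068900.00/10180.00 = 105.00 in; y_c = 1023300.00/10180.00 = 100.52 in.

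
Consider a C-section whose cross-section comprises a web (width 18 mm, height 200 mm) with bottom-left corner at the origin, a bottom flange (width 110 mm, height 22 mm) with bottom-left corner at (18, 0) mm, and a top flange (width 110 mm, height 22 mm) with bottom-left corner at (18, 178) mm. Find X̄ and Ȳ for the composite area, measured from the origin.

Part | A | x̄ᵢ | ȳᵢ | A·x̄ᵢ | A·ȳᵢ
web | 3600.00 | 9.00 | 100.00 | 32400.00 | 360000.00
bottom flange | 2420.00 | 73.00 | 11.00 | 176660.00 | 26620.00
top flange | 2420.00 | 73.00 | 189.00 | 176660.00 | 457380.00
Σ | 8440.00 |  |  | 385720.00 | 844000.00
X̄ = 385720.00 / 8440.00 = 45.70 mm
Ȳ = 844000.00 / 8440.00 = 100.00 mm

X̄ = 45.70 mm, Ȳ = 100.00 mm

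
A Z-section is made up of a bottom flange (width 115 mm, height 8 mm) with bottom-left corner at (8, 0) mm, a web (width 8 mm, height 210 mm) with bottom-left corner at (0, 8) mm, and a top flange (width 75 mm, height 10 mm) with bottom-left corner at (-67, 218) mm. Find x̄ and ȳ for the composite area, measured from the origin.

Part | A | x̄ᵢ | ȳᵢ | A·x̄ᵢ | A·ȳᵢ
bottom flange | 920.00 | 65.50 | 4.00 | 60260.00 | 3680.00
web | 1680.00 | 4.00 | 113.00 | 6720.00 | 189840.00
top flange | 750.00 | -29.50 | 223.00 | -22125.00 | 167250.00
Σ | 3350.00 |  |  | 44855.00 | 360770.00
x̄ = 44855.00 / 3350.00 = 13.39 mm
ȳ = 360770.00 / 3350.00 = 107.69 mm

x̄ = 13.39 mm, ȳ = 107.69 mm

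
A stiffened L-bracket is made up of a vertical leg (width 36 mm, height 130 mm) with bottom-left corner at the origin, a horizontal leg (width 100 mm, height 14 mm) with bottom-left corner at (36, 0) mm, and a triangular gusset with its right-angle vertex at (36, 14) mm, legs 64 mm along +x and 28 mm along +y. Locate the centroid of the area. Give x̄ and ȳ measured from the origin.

x̄ = 36.70 mm, ȳ = 48.01 mm

vertical leg: A = 36 × 130 = 4680.00, centroid at (18.00, 65.00).
horizontal leg: A = 100 × 14 = 1400.00, centroid at (86.00, 7.00).
gusset: A = ½·64·28 = 896.00, centroid at (57.33, 23.33).
ΣA = 6976.00 mm²
ΣAx̄ = (4680.00)(18.00) + (1400.00)(86.00) + (896.00)(57.33) = 256010.67 mm³
ΣAȳ = (4680.00)(65.00) + (1400.00)(7.00) + (896.00)(23.33) = 334906.67 mm³
x̄ = 256010.67 / 6976.00 = 36.70 mm
ȳ = 334906.67 / 6976.00 = 48.01 mm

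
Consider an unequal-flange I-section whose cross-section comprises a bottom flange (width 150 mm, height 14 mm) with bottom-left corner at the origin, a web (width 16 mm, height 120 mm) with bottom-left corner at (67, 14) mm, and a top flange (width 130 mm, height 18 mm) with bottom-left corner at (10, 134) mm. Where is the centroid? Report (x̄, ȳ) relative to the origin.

x̄ = 75.00 mm, ȳ = 77.26 mm

bottom flange: A = 150 × 14 = 2100.00, centroid at (75.00, 7.00).
web: A = 16 × 120 = 1920.00, centroid at (75.00, 74.00).
top flange: A = 130 × 18 = 2340.00, centroid at (75.00, 143.00).
ΣA = 6360.00 mm², ΣAx̄ = 477000.00 mm³, ΣAȳ = 491400.00 mm³.
x̄ = 477000.00/6360.00 = 75.00 mm; ȳ = 491400.00/6360.00 = 77.26 mm.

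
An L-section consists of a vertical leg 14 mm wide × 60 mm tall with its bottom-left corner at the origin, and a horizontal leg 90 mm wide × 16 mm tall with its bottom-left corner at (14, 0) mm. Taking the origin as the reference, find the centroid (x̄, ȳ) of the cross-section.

x̄ = 39.84 mm, ȳ = 16.11 mm

Part | A | x̄ᵢ | ȳᵢ | A·x̄ᵢ | A·ȳᵢ
vertical leg | 840.00 | 7.00 | 30.00 | 5880.00 | 25200.00
horizontal leg | 1440.00 | 59.00 | 8.00 | 84960.00 | 11520.00
Σ | 2280.00 |  |  | 90840.00 | 36720.00
x̄ = 90840.00 / 2280.00 = 39.84 mm
ȳ = 36720.00 / 2280.00 = 16.11 mm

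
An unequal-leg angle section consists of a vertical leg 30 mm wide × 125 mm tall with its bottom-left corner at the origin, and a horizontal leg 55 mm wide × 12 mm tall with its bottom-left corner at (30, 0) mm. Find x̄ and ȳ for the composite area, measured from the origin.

Part | A | x̄ᵢ | ȳᵢ | A·x̄ᵢ | A·ȳᵢ
vertical leg | 3750.00 | 15.00 | 62.50 | 56250.00 | 234375.00
horizontal leg | 660.00 | 57.50 | 6.00 | 37950.00 | 3960.00
Σ | 4410.00 |  |  | 94200.00 | 238335.00
x̄ = 94200.00 / 4410.00 = 21.36 mm
ȳ = 238335.00 / 4410.00 = 54.04 mm

x̄ = 21.36 mm, ȳ = 54.04 mm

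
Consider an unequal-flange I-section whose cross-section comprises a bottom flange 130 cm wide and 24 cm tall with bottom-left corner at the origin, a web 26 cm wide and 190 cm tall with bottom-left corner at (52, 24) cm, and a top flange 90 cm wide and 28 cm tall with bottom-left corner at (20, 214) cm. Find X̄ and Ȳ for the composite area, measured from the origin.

bottom flange: A = 130 × 24 = 3120.00, centroid at (65.00, 12.00).
web: A = 26 × 190 = 4940.00, centroid at (65.00, 119.00).
top flange: A = 90 × 28 = 2520.00, centroid at (65.00, 228.00).
ΣA = 10580.00 cm²
ΣAX̄ = (3120.00)(65.00) + (4940.00)(65.00) + (2520.00)(65.00) = 687700.00 cm³
ΣAȲ = (3120.00)(12.00) + (4940.00)(119.00) + (2520.00)(228.00) = 1199860.00 cm³
X̄ = 687700.00 / 10580.00 = 65.00 cm
Ȳ = 1199860.00 / 10580.00 = 113.41 cm

X̄ = 65.00 cm, Ȳ = 113.41 cm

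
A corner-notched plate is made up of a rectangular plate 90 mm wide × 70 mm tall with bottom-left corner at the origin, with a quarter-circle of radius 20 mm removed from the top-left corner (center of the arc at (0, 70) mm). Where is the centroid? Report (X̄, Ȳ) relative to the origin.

plate: A = 90 × 70 = 6300.00, centroid at (45.00, 35.00).
removed quarter-circle: A = −¼π·20² = -314.16, centroid at (8.49, 61.51).
ΣA = 5985.84 mm²
ΣAX̄ = (6300.00)(45.00) + (-314.16)(8.49) = 280833.33 mm³
ΣAȲ = (6300.00)(35.00) + (-314.16)(61.51) = 201175.52 mm³
X̄ = 280833.33 / 5985.84 = 46.92 mm
Ȳ = 201175.52 / 5985.84 = 33.61 mm

X̄ = 46.92 mm, Ȳ = 33.61 mm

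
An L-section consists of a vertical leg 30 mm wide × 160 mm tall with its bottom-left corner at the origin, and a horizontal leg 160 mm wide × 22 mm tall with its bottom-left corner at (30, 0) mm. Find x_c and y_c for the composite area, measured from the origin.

vertical leg: A = 30 × 160 = 4800.00, centroid at (15.00, 80.00).
horizontal leg: A = 160 × 22 = 3520.00, centroid at (110.00, 11.00).
ΣA = 8320.00 mm², ΣAx_c = 459200.00 mm³, ΣAy_c = 422720.00 mm³.
x_c = 459200.00/8320.00 = 55.19 mm; y_c = 422720.00/8320.00 = 50.81 mm.

x_c = 55.19 mm, y_c = 50.81 mm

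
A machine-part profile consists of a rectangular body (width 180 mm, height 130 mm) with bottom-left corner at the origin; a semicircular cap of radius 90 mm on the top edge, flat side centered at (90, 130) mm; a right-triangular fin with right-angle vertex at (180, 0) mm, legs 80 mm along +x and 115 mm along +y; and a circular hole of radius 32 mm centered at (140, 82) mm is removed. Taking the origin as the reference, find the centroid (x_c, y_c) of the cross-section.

x_c = 100.02 mm, y_c = 95.28 mm

Part | A | x̄ᵢ | ȳᵢ | A·x̄ᵢ | A·ȳᵢ
rectangular body | 23400.00 | 90.00 | 65.00 | 2106000.00 | 1521000.00
semicircular top | 12723.45 | 90.00 | 168.20 | 1145110.52 | 2140048.53
triangular fin | 4600.00 | 206.67 | 38.33 | 950666.67 | 176333.33
hole | -3216.99 | 140.00 | 82.00 | -450378.72 | -263793.25
Σ | 37506.46 |  |  | 3751398.47 | 3573588.61
x_c = 3751398.47 / 37506.46 = 100.02 mm
y_c = 3573588.61 / 37506.46 = 95.28 mm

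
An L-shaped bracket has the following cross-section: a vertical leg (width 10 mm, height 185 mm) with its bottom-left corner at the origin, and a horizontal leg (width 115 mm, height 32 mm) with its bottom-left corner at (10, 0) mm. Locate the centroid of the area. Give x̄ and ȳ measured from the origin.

vertical leg: A = 10 × 185 = 1850.00, centroid at (5.00, 92.50).
horizontal leg: A = 115 × 32 = 3680.00, centroid at (67.50, 16.00).
ΣA = 5530.00 mm²
ΣAx̄ = (1850.00)(5.00) + (3680.00)(67.50) = 257650.00 mm³
ΣAȳ = (1850.00)(92.50) + (3680.00)(16.00) = 230005.00 mm³
x̄ = 257650.00 / 5530.00 = 46.59 mm
ȳ = 230005.00 / 5530.00 = 41.59 mm

x̄ = 46.59 mm, ȳ = 41.59 mm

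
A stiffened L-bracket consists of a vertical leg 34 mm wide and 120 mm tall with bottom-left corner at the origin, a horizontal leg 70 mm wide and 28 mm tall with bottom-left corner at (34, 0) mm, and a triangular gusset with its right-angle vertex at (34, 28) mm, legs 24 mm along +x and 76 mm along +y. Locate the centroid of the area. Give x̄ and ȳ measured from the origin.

x̄ = 34.94 mm, ȳ = 46.16 mm

vertical leg: A = 34 × 120 = 4080.00, centroid at (17.00, 60.00).
horizontal leg: A = 70 × 28 = 1960.00, centroid at (69.00, 14.00).
gusset: A = ½·24·76 = 912.00, centroid at (42.00, 53.33).
ΣA = 6952.00 mm², ΣAx̄ = 242904.00 mm³, ΣAȳ = 320880.00 mm³.
x̄ = 242904.00/6952.00 = 34.94 mm; ȳ = 320880.00/6952.00 = 46.16 mm.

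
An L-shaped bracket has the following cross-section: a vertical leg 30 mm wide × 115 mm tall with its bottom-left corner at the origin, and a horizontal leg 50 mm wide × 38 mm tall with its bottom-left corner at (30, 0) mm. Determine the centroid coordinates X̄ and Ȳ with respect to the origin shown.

X̄ = 29.21 mm, Ȳ = 43.83 mm

vertical leg: A = 30 × 115 = 3450.00, centroid at (15.00, 57.50).
horizontal leg: A = 50 × 38 = 1900.00, centroid at (55.00, 19.00).
ΣA = 5350.00 mm²
ΣAX̄ = (3450.00)(15.00) + (1900.00)(55.00) = 156250.00 mm³
ΣAȲ = (3450.00)(57.50) + (1900.00)(19.00) = 234475.00 mm³
X̄ = 156250.00 / 5350.00 = 29.21 mm
Ȳ = 234475.00 / 5350.00 = 43.83 mm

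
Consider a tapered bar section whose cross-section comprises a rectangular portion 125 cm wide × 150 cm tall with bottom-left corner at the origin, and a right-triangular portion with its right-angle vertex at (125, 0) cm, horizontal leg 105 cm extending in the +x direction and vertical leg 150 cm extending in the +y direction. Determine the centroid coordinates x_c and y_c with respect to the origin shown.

rectangular portion: A = 125 × 150 = 18750.00, centroid at (62.50, 75.00).
triangular portion: A = ½·105·150 = 7875.00, centroid at (160.00, 50.00).
ΣA = 26625.00 cm², ΣAx_c = 2431875.00 cm³, ΣAy_c = 1800000.00 cm³.
x_c = 2431875.00/26625.00 = 91.34 cm; y_c = 1800000.00/26625.00 = 67.61 cm.

x_c = 91.34 cm, y_c = 67.61 cm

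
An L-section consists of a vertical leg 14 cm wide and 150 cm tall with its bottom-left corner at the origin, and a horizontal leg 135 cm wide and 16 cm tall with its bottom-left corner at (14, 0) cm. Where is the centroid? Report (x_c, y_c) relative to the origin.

x_c = 44.77 cm, y_c = 41.03 cm

vertical leg: A = 14 × 150 = 2100.00, centroid at (7.00, 75.00).
horizontal leg: A = 135 × 16 = 2160.00, centroid at (81.50, 8.00).
ΣA = 4260.00 cm²
ΣAx_c = (2100.00)(7.00) + (2160.00)(81.50) = 190740.00 cm³
ΣAy_c = (2100.00)(75.00) + (2160.00)(8.00) = 174780.00 cm³
x_c = 190740.00 / 4260.00 = 44.77 cm
y_c = 174780.00 / 4260.00 = 41.03 cm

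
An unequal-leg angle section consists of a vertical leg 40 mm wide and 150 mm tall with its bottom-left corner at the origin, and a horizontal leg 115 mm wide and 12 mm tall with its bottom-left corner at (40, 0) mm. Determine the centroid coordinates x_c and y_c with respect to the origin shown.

x_c = 34.49 mm, y_c = 62.10 mm

vertical leg: A = 40 × 150 = 6000.00, centroid at (20.00, 75.00).
horizontal leg: A = 115 × 12 = 1380.00, centroid at (97.50, 6.00).
ΣA = 7380.00 mm²
ΣAx_c = (6000.00)(20.00) + (1380.00)(97.50) = 254550.00 mm³
ΣAy_c = (6000.00)(75.00) + (1380.00)(6.00) = 458280.00 mm³
x_c = 254550.00 / 7380.00 = 34.49 mm
y_c = 458280.00 / 7380.00 = 62.10 mm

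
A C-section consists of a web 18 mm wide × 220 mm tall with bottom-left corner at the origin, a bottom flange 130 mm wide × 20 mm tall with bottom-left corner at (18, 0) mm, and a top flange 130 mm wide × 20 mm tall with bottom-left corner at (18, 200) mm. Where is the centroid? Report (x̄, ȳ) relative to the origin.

x̄ = 51.01 mm, ȳ = 110.00 mm

web: A = 18 × 220 = 3960.00, centroid at (9.00, 110.00).
bottom flange: A = 130 × 20 = 2600.00, centroid at (83.00, 10.00).
top flange: A = 130 × 20 = 2600.00, centroid at (83.00, 210.00).
ΣA = 9160.00 mm²
ΣAx̄ = (3960.00)(9.00) + (2600.00)(83.00) + (2600.00)(83.00) = 467240.00 mm³
ΣAȳ = (3960.00)(110.00) + (2600.00)(10.00) + (2600.00)(210.00) = 1007600.00 mm³
x̄ = 467240.00 / 9160.00 = 51.01 mm
ȳ = 1007600.00 / 9160.00 = 110.00 mm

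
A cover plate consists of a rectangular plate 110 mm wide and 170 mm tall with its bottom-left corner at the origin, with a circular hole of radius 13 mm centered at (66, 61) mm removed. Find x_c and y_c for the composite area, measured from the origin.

x_c = 54.68 mm, y_c = 85.70 mm

plate: A = 110 × 170 = 18700.00, centroid at (55.00, 85.00).
hole: A = −π·13² = -530.93, centroid at (66.00, 61.00).
ΣA = 18169.07 mm²
ΣAx_c = (18700.00)(55.00) + (-530.93)(66.00) = 993458.68 mm³
ΣAy_c = (18700.00)(85.00) + (-530.93)(61.00) = 1557113.32 mm³
x_c = 993458.68 / 18169.07 = 54.68 mm
y_c = 1557113.32 / 18169.07 = 85.70 mm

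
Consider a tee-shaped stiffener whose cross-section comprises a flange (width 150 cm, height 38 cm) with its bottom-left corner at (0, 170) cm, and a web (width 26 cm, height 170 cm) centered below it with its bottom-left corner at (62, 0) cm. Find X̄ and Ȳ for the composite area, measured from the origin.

X̄ = 75.00 cm, Ȳ = 143.58 cm

web: A = 26 × 170 = 4420.00, centroid at (75.00, 85.00).
flange: A = 150 × 38 = 5700.00, centroid at (75.00, 189.00).
ΣA = 10120.00 cm²
ΣAX̄ = (4420.00)(75.00) + (5700.00)(75.00) = 759000.00 cm³
ΣAȲ = (4420.00)(85.00) + (5700.00)(189.00) = 1453000.00 cm³
X̄ = 759000.00 / 10120.00 = 75.00 cm
Ȳ = 1453000.00 / 10120.00 = 143.58 cm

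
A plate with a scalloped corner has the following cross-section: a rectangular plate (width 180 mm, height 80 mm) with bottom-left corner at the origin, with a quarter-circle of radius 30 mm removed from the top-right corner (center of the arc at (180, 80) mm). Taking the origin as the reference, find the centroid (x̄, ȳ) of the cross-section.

plate: A = 180 × 80 = 14400.00, centroid at (90.00, 40.00).
removed quarter-circle: A = −¼π·30² = -706.86, centroid at (167.27, 67.27).
ΣA = 13693.14 mm², ΣAx̄ = 1177765.50 mm³, ΣAȳ = 528451.33 mm³.
x̄ = 1177765.50/13693.14 = 86.01 mm; ȳ = 528451.33/13693.14 = 38.59 mm.

x̄ = 86.01 mm, ȳ = 38.59 mm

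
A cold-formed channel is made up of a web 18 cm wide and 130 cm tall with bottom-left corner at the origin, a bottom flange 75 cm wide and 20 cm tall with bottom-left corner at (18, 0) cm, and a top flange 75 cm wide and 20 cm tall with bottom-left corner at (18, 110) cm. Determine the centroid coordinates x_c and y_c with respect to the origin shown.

Part | A | x̄ᵢ | ȳᵢ | A·x̄ᵢ | A·ȳᵢ
web | 2340.00 | 9.00 | 65.00 | 21060.00 | 152100.00
bottom flange | 1500.00 | 55.50 | 10.00 | 83250.00 | 15000.00
top flange | 1500.00 | 55.50 | 120.00 | 83250.00 | 180000.00
Σ | 5340.00 |  |  | 187560.00 | 347100.00
x_c = 187560.00 / 5340.00 = 35.12 cm
y_c = 347100.00 / 5340.00 = 65.00 cm

x_c = 35.12 cm, y_c = 65.00 cm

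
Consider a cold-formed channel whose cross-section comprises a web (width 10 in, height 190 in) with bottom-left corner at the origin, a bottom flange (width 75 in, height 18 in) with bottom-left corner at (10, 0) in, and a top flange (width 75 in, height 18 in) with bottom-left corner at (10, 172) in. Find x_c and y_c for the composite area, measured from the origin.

web: A = 10 × 190 = 1900.00, centroid at (5.00, 95.00).
bottom flange: A = 75 × 18 = 1350.00, centroid at (47.50, 9.00).
top flange: A = 75 × 18 = 1350.00, centroid at (47.50, 181.00).
ΣA = 4600.00 in²
ΣAx_c = (1900.00)(5.00) + (1350.00)(47.50) + (1350.00)(47.50) = 137750.00 in³
ΣAy_c = (1900.00)(95.00) + (1350.00)(9.00) + (1350.00)(181.00) = 437000.00 in³
x_c = 137750.00 / 4600.00 = 29.95 in
y_c = 437000.00 / 4600.00 = 95.00 in

x_c = 29.95 in, y_c = 95.00 in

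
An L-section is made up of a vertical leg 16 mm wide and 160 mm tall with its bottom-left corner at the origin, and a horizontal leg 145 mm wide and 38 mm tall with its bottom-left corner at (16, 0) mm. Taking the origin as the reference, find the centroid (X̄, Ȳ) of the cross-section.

Part | A | x̄ᵢ | ȳᵢ | A·x̄ᵢ | A·ȳᵢ
vertical leg | 2560.00 | 8.00 | 80.00 | 20480.00 | 204800.00
horizontal leg | 5510.00 | 88.50 | 19.00 | 487635.00 | 104690.00
Σ | 8070.00 |  |  | 508115.00 | 309490.00
X̄ = 508115.00 / 8070.00 = 62.96 mm
Ȳ = 309490.00 / 8070.00 = 38.35 mm

X̄ = 62.96 mm, Ȳ = 38.35 mm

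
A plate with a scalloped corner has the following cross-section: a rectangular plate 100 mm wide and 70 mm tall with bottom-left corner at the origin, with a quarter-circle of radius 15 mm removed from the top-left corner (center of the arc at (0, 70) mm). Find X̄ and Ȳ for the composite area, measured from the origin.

X̄ = 51.13 mm, Ȳ = 34.26 mm

plate: A = 100 × 70 = 7000.00, centroid at (50.00, 35.00).
removed quarter-circle: A = −¼π·15² = -176.71, centroid at (6.37, 63.63).
ΣA = 6823.29 mm²
ΣAX̄ = (7000.00)(50.00) + (-176.71)(6.37) = 348875.00 mm³
ΣAȲ = (7000.00)(35.00) + (-176.71)(63.63) = 233754.98 mm³
X̄ = 348875.00 / 6823.29 = 51.13 mm
Ȳ = 233754.98 / 6823.29 = 34.26 mm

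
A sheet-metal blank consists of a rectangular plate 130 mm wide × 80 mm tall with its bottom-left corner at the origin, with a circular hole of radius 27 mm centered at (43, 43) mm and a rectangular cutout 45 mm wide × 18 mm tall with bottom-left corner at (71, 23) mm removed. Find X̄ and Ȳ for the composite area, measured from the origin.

X̄ = 68.74 mm, Ȳ = 39.95 mm

plate: A = 130 × 80 = 10400.00, centroid at (65.00, 40.00).
hole 1: A = −π·27² = -2290.22, centroid at (43.00, 43.00).
hole 2: A = −(45 × 18) = -810.00, centroid at (93.50, 32.00).
ΣA = 7299.78 mm²
ΣAX̄ = (10400.00)(65.00) + (-2290.22)(43.00) + (-810.00)(93.50) = 501785.50 mm³
ΣAȲ = (10400.00)(40.00) + (-2290.22)(43.00) + (-810.00)(32.00) = 291600.50 mm³
X̄ = 501785.50 / 7299.78 = 68.74 mm
Ȳ = 291600.50 / 7299.78 = 39.95 mm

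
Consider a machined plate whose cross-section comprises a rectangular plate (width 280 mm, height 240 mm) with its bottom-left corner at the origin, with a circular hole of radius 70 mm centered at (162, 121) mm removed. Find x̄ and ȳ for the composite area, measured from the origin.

plate: A = 280 × 240 = 67200.00, centroid at (140.00, 120.00).
hole: A = −π·70² = -15393.80, centroid at (162.00, 121.00).
ΣA = 51806.20 mm²
ΣAx̄ = (67200.00)(140.00) + (-15393.80)(162.00) = 6914203.75 mm³
ΣAȳ = (67200.00)(120.00) + (-15393.80)(121.00) = 6201349.72 mm³
x̄ = 6914203.75 / 51806.20 = 133.46 mm
ȳ = 6201349.72 / 51806.20 = 119.70 mm

x̄ = 133.46 mm, ȳ = 119.70 mm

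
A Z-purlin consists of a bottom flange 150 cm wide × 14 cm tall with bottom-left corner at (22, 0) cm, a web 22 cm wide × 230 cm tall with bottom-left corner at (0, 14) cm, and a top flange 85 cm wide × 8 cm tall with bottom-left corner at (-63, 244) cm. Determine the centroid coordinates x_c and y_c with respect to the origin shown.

x_c = 31.30 cm, y_c = 106.64 cm

bottom flange: A = 150 × 14 = 2100.00, centroid at (97.00, 7.00).
web: A = 22 × 230 = 5060.00, centroid at (11.00, 129.00).
top flange: A = 85 × 8 = 680.00, centroid at (-20.50, 248.00).
ΣA = 7840.00 cm²
ΣAx_c = (2100.00)(97.00) + (5060.00)(11.00) + (680.00)(-20.50) = 245420.00 cm³
ΣAy_c = (2100.00)(7.00) + (5060.00)(129.00) + (680.00)(248.00) = 836080.00 cm³
x_c = 245420.00 / 7840.00 = 31.30 cm
y_c = 836080.00 / 7840.00 = 106.64 cm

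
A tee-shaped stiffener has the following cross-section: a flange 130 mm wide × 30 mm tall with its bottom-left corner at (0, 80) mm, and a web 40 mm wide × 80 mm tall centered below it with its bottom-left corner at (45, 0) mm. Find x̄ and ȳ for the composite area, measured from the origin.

x̄ = 65.00 mm, ȳ = 70.21 mm

web: A = 40 × 80 = 3200.00, centroid at (65.00, 40.00).
flange: A = 130 × 30 = 3900.00, centroid at (65.00, 95.00).
ΣA = 7100.00 mm²
ΣAx̄ = (3200.00)(65.00) + (3900.00)(65.00) = 461500.00 mm³
ΣAȳ = (3200.00)(40.00) + (3900.00)(95.00) = 498500.00 mm³
x̄ = 461500.00 / 7100.00 = 65.00 mm
ȳ = 498500.00 / 7100.00 = 70.21 mm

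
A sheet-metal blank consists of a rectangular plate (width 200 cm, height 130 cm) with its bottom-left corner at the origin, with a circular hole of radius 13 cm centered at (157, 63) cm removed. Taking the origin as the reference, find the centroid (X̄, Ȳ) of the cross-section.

Part | A | x̄ᵢ | ȳᵢ | A·x̄ᵢ | A·ȳᵢ
plate | 26000.00 | 100.00 | 65.00 | 2600000.00 | 1690000.00
hole | -530.93 | 157.00 | 63.00 | -83355.88 | -33448.54
Σ | 25469.07 |  |  | 2516644.12 | 1656551.46
X̄ = 2516644.12 / 25469.07 = 98.81 cm
Ȳ = 1656551.46 / 25469.07 = 65.04 cm

X̄ = 98.81 cm, Ȳ = 65.04 cm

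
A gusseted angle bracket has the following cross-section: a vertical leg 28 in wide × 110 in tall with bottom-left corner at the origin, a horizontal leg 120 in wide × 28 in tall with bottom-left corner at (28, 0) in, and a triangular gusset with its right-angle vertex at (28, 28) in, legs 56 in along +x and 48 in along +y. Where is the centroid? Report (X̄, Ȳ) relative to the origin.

Part | A | x̄ᵢ | ȳᵢ | A·x̄ᵢ | A·ȳᵢ
vertical leg | 3080.00 | 14.00 | 55.00 | 43120.00 | 169400.00
horizontal leg | 3360.00 | 88.00 | 14.00 | 295680.00 | 47040.00
gusset | 1344.00 | 46.67 | 44.00 | 62720.00 | 59136.00
Σ | 7784.00 |  |  | 401520.00 | 275576.00
X̄ = 401520.00 / 7784.00 = 51.58 in
Ȳ = 275576.00 / 7784.00 = 35.40 in

X̄ = 51.58 in, Ȳ = 35.40 in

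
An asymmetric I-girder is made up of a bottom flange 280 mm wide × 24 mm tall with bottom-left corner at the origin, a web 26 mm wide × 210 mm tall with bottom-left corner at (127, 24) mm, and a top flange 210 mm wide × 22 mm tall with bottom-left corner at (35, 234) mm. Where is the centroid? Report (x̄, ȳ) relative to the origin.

Part | A | x̄ᵢ | ȳᵢ | A·x̄ᵢ | A·ȳᵢ
bottom flange | 6720.00 | 140.00 | 12.00 | 940800.00 | 80640.00
web | 5460.00 | 140.00 | 129.00 | 764400.00 | 704340.00
top flange | 4620.00 | 140.00 | 245.00 | 646800.00 | 1131900.00
Σ | 16800.00 |  |  | 2352000.00 | 1916880.00
x̄ = 2352000.00 / 16800.00 = 140.00 mm
ȳ = 1916880.00 / 16800.00 = 114.10 mm

x̄ = 140.00 mm, ȳ = 114.10 mm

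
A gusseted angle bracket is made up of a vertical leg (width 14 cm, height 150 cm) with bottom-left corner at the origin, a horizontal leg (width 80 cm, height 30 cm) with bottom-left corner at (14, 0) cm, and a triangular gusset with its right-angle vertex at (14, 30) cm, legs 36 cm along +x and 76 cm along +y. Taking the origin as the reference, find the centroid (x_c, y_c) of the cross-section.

Part | A | x̄ᵢ | ȳᵢ | A·x̄ᵢ | A·ȳᵢ
vertical leg | 2100.00 | 7.00 | 75.00 | 14700.00 | 157500.00
horizontal leg | 2400.00 | 54.00 | 15.00 | 129600.00 | 36000.00
gusset | 1368.00 | 26.00 | 55.33 | 35568.00 | 75696.00
Σ | 5868.00 |  |  | 179868.00 | 269196.00
x_c = 179868.00 / 5868.00 = 30.65 cm
y_c = 269196.00 / 5868.00 = 45.88 cm

x_c = 30.65 cm, y_c = 45.88 cm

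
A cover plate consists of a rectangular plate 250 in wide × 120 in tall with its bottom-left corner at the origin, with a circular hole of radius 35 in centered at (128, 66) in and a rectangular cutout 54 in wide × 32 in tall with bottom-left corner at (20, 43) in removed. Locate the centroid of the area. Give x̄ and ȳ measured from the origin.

plate: A = 250 × 120 = 30000.00, centroid at (125.00, 60.00).
hole 1: A = −π·35² = -3848.45, centroid at (128.00, 66.00).
hole 2: A = −(54 × 32) = -1728.00, centroid at (47.00, 59.00).
ΣA = 24423.55 in², ΣAx̄ = 3176182.27 in³, ΣAȳ = 1444050.23 in³.
x̄ = 3176182.27/24423.55 = 130.05 in; ȳ = 1444050.23/24423.55 = 59.13 in.

x̄ = 130.05 in, ȳ = 59.13 in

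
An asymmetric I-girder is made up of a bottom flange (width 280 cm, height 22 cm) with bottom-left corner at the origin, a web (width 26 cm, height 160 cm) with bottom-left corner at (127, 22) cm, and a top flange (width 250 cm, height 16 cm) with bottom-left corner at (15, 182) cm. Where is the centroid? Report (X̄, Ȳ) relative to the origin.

bottom flange: A = 280 × 22 = 6160.00, centroid at (140.00, 11.00).
web: A = 26 × 160 = 4160.00, centroid at (140.00, 102.00).
top flange: A = 250 × 16 = 4000.00, centroid at (140.00, 190.00).
ΣA = 14320.00 cm², ΣAX̄ = 2004800.00 cm³, ΣAȲ = 1252080.00 cm³.
X̄ = 2004800.00/14320.00 = 140.00 cm; Ȳ = 1252080.00/14320.00 = 87.44 cm.

X̄ = 140.00 cm, Ȳ = 87.44 cm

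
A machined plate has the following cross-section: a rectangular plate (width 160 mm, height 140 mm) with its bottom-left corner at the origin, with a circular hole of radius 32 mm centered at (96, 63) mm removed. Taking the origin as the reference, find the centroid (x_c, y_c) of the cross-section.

x_c = 77.32 mm, y_c = 71.17 mm

plate: A = 160 × 140 = 22400.00, centroid at (80.00, 70.00).
hole: A = −π·32² = -3216.99, centroid at (96.00, 63.00).
ΣA = 19183.01 mm²
ΣAx_c = (22400.00)(80.00) + (-3216.99)(96.00) = 1483168.88 mm³
ΣAy_c = (22400.00)(70.00) + (-3216.99)(63.00) = 1365329.57 mm³
x_c = 1483168.88 / 19183.01 = 77.32 mm
y_c = 1365329.57 / 19183.01 = 71.17 mm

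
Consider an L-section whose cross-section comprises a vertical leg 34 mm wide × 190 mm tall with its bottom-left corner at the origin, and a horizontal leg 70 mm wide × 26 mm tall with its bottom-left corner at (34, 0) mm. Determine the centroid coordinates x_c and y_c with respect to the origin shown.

x_c = 28.43 mm, y_c = 76.98 mm

vertical leg: A = 34 × 190 = 6460.00, centroid at (17.00, 95.00).
horizontal leg: A = 70 × 26 = 1820.00, centroid at (69.00, 13.00).
ΣA = 8280.00 mm²
ΣAx_c = (6460.00)(17.00) + (1820.00)(69.00) = 235400.00 mm³
ΣAy_c = (6460.00)(95.00) + (1820.00)(13.00) = 637360.00 mm³
x_c = 235400.00 / 8280.00 = 28.43 mm
y_c = 637360.00 / 8280.00 = 76.98 mm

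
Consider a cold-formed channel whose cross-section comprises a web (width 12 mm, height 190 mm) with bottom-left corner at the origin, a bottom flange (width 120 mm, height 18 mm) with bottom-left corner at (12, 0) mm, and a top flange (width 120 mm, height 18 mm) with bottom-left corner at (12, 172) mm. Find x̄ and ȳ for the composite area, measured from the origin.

x̄ = 49.20 mm, ȳ = 95.00 mm

web: A = 12 × 190 = 2280.00, centroid at (6.00, 95.00).
bottom flange: A = 120 × 18 = 2160.00, centroid at (72.00, 9.00).
top flange: A = 120 × 18 = 2160.00, centroid at (72.00, 181.00).
ΣA = 6600.00 mm², ΣAx̄ = 324720.00 mm³, ΣAȳ = 627000.00 mm³.
x̄ = 324720.00/6600.00 = 49.20 mm; ȳ = 627000.00/6600.00 = 95.00 mm.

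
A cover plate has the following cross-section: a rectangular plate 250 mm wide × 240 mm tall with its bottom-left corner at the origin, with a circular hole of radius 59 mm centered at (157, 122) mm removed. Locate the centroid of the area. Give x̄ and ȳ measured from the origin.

plate: A = 250 × 240 = 60000.00, centroid at (125.00, 120.00).
hole: A = −π·59² = -10935.88, centroid at (157.00, 122.00).
ΣA = 49064.12 mm²
ΣAx̄ = (60000.00)(125.00) + (-10935.88)(157.00) = 5783066.21 mm³
ΣAȳ = (60000.00)(120.00) + (-10935.88)(122.00) = 5865822.15 mm³
x̄ = 5783066.21 / 49064.12 = 117.87 mm
ȳ = 5865822.15 / 49064.12 = 119.55 mm

x̄ = 117.87 mm, ȳ = 119.55 mm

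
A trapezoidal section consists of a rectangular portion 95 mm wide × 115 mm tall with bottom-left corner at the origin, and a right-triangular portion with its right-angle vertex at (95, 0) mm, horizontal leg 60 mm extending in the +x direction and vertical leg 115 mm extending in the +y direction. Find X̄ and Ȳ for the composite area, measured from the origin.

Part | A | x̄ᵢ | ȳᵢ | A·x̄ᵢ | A·ȳᵢ
rectangular portion | 10925.00 | 47.50 | 57.50 | 518937.50 | 628187.50
triangular portion | 3450.00 | 115.00 | 38.33 | 396750.00 | 132250.00
Σ | 14375.00 |  |  | 915687.50 | 760437.50
X̄ = 915687.50 / 14375.00 = 63.70 mm
Ȳ = 760437.50 / 14375.00 = 52.90 mm

X̄ = 63.70 mm, Ȳ = 52.90 mm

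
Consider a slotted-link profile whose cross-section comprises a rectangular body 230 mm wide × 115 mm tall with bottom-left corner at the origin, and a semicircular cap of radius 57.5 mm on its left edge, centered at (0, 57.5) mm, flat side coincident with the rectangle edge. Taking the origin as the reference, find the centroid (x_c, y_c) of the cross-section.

Part | A | x̄ᵢ | ȳᵢ | A·x̄ᵢ | A·ȳᵢ
rectangular body | 26450.00 | 115.00 | 57.50 | 3041750.00 | 1520875.00
semicircular end | 5193.45 | -24.40 | 57.50 | -126739.58 | 298623.11
Σ | 31643.45 |  |  | 2915010.42 | 1819498.11
x_c = 2915010.42 / 31643.45 = 92.12 mm
y_c = 1819498.11 / 31643.45 = 57.50 mm

x_c = 92.12 mm, y_c = 57.50 mm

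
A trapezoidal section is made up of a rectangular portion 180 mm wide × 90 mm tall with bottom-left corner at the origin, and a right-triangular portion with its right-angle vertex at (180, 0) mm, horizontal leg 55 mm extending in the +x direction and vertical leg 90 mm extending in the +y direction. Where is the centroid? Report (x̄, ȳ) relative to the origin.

x̄ = 104.36 mm, ȳ = 43.01 mm

rectangular portion: A = 180 × 90 = 16200.00, centroid at (90.00, 45.00).
triangular portion: A = ½·55·90 = 2475.00, centroid at (198.33, 30.00).
ΣA = 18675.00 mm², ΣAx̄ = 1948875.00 mm³, ΣAȳ = 803250.00 mm³.
x̄ = 1948875.00/18675.00 = 104.36 mm; ȳ = 803250.00/18675.00 = 43.01 mm.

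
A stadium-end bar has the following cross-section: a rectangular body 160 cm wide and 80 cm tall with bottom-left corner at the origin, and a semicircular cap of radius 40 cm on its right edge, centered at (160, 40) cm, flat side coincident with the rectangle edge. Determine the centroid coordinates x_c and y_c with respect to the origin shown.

rectangular body: A = 160 × 80 = 12800.00, centroid at (80.00, 40.00).
semicircular end: A = ½π·40² = 2513.27, centroid at (176.98, 40.00).
ΣA = 15313.27 cm², ΣAx_c = 1468790.53 cm³, ΣAy_c = 612530.96 cm³.
x_c = 1468790.53/15313.27 = 95.92 cm; y_c = 612530.96/15313.27 = 40.00 cm.

x_c = 95.92 cm, y_c = 40.00 cm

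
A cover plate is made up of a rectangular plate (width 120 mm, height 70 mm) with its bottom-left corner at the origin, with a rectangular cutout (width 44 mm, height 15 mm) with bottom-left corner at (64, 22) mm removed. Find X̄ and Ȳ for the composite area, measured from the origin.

Part | A | x̄ᵢ | ȳᵢ | A·x̄ᵢ | A·ȳᵢ
plate | 8400.00 | 60.00 | 35.00 | 504000.00 | 294000.00
hole | -660.00 | 86.00 | 29.50 | -56760.00 | -19470.00
Σ | 7740.00 |  |  | 447240.00 | 274530.00
X̄ = 447240.00 / 7740.00 = 57.78 mm
Ȳ = 274530.00 / 7740.00 = 35.47 mm

X̄ = 57.78 mm, Ȳ = 35.47 mm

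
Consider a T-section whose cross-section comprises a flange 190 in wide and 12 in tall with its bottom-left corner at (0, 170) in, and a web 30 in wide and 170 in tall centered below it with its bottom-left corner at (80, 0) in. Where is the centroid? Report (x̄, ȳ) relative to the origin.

x̄ = 95.00 in, ȳ = 113.11 in

Part | A | x̄ᵢ | ȳᵢ | A·x̄ᵢ | A·ȳᵢ
web | 5100.00 | 95.00 | 85.00 | 484500.00 | 433500.00
flange | 2280.00 | 95.00 | 176.00 | 216600.00 | 401280.00
Σ | 7380.00 |  |  | 701100.00 | 834780.00
x̄ = 701100.00 / 7380.00 = 95.00 in
ȳ = 834780.00 / 7380.00 = 113.11 in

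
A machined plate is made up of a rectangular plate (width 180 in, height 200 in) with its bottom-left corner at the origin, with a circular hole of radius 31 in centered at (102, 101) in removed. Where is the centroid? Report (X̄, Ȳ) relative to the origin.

X̄ = 88.90 in, Ȳ = 99.91 in

plate: A = 180 × 200 = 36000.00, centroid at (90.00, 100.00).
hole: A = −π·31² = -3019.07, centroid at (102.00, 101.00).
ΣA = 32980.93 in²
ΣAX̄ = (36000.00)(90.00) + (-3019.07)(102.00) = 2932054.80 in³
ΣAȲ = (36000.00)(100.00) + (-3019.07)(101.00) = 3295073.88 in³
X̄ = 2932054.80 / 32980.93 = 88.90 in
Ȳ = 3295073.88 / 32980.93 = 99.91 in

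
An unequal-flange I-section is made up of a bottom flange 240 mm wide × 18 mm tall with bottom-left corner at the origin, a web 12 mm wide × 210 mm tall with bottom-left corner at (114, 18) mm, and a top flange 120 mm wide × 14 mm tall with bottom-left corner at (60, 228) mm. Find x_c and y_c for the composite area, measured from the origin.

Part | A | x̄ᵢ | ȳᵢ | A·x̄ᵢ | A·ȳᵢ
bottom flange | 4320.00 | 120.00 | 9.00 | 518400.00 | 38880.00
web | 2520.00 | 120.00 | 123.00 | 302400.00 | 309960.00
top flange | 1680.00 | 120.00 | 235.00 | 201600.00 | 394800.00
Σ | 8520.00 |  |  | 1022400.00 | 743640.00
x_c = 1022400.00 / 8520.00 = 120.00 mm
y_c = 743640.00 / 8520.00 = 87.28 mm

x_c = 120.00 mm, y_c = 87.28 mm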